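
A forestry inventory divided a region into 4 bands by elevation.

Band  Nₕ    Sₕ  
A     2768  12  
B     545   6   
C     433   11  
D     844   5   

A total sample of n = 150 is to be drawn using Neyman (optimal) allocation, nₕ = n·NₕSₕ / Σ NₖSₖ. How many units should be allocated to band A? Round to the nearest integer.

A: NₕSₕ = 2768·12 = 33216
B: NₕSₕ = 545·6 = 3270
C: NₕSₕ = 433·11 = 4763
D: NₕSₕ = 844·5 = 4220
Σ NₕSₕ = 45469.
n_A = 150·33216/45469 = 109.578... → 110.

110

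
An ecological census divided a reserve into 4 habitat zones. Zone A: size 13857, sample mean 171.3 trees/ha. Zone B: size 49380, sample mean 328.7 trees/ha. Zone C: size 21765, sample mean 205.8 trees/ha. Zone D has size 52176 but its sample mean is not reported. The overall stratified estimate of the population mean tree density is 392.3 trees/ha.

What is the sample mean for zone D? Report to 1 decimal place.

N = 13857 + 49380 + 21765 + 52176 = 137178.
Overall total = μ·N = 392.3·137178 = 53814929.4.
Subtract the known strata: 13857·171.3 + 49380·328.7 + 21765·205.8 = 23084147.1.
Remaining total for zone D: 53814929.4 − 23084147.1 = 30730782.3.
Divide by its size: 30730782.3 / 52176 = 588.983... → 589.0.

589.0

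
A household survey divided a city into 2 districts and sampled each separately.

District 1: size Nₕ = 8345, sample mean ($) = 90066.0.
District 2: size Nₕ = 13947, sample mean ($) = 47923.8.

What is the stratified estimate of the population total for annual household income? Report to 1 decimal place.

1419994008.6

Population total = Σ Nₕ·x̄ₕ (each stratum's size times its mean).
8345·90066.0 + 13947·47923.8 = 751600770 + 668393238.6 = 1419994008.6.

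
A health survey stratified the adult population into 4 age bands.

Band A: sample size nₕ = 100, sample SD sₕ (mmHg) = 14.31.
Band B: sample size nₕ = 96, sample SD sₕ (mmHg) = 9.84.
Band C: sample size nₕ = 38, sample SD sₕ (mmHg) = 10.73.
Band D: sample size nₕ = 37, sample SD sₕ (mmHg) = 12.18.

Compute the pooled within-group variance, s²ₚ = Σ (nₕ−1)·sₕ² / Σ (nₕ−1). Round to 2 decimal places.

146.34

Degrees of freedom: 99 + 95 + 37 + 36 = 267.
Σ(nₕ−1)sₕ² = 99·204.7761 + 95·96.8256 + 37·115.1329 + 36·148.3524 = 39071.8696.
s²ₚ = 39071.8696 / 267 = 146.3366... → 146.34.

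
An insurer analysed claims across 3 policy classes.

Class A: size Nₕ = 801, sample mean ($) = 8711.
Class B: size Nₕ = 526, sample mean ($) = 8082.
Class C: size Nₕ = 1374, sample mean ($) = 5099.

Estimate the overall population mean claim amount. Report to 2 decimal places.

x̄_st = (Σ Nₕx̄ₕ) / (Σ Nₕ) = (801·8711 + 526·8082 + 1374·5099) / 2701
= 18234669 / 2701 = 6751.0807... → 6751.08.

6751.08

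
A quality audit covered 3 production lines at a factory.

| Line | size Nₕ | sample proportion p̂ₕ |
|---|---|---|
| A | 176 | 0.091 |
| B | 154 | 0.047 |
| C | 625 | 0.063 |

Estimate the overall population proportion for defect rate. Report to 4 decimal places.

N = 176 + 154 + 625 = 955.
Overall proportion = Σ (Nₕ/N)·p̂ₕ.
Σ Nₕp̂ₕ = 16.016 + 7.238 + 39.375 = 62.629.
62.629 / 955 = 0.065580... → 0.0656.

0.0656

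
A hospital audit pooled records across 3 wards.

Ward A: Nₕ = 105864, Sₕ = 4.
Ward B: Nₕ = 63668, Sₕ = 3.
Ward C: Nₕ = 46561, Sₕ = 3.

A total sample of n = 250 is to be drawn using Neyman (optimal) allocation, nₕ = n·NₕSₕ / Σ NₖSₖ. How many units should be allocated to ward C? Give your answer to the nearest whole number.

46

Σ NₕSₕ = 105864·4 + 63668·3 + 46561·3 = 754143.
Share for C: 139683/754143 = 0.18522.
n_C = 250 × 0.18522 = 46.305... → 46.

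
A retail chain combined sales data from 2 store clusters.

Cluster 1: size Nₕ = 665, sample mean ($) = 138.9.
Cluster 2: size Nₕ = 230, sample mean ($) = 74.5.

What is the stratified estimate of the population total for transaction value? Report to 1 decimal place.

1: 665·138.9 = 92368.5
2: 230·74.5 = 17135
τ̂ = Σ Nₕx̄ₕ = 109503.5.

109503.5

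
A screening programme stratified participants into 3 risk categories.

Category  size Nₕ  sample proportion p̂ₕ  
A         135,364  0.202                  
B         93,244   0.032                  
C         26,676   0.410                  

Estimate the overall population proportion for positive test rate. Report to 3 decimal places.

0.162

N = 135364 + 93244 + 26676 = 255284.
Overall proportion = Σ (Nₕ/N)·p̂ₕ.
Σ Nₕp̂ₕ = 27343.528 + 2983.808 + 10937.16 = 41264.496.
41264.496 / 255284 = 0.16164... → 0.162.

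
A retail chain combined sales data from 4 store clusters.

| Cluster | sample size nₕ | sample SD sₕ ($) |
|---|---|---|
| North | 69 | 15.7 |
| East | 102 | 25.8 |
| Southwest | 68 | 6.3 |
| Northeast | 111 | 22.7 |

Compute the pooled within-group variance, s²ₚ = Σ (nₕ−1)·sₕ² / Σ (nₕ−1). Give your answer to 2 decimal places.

414.25

North: (69−1)·15.7² = 68·246.49 = 16761.32
East: (102−1)·25.8² = 101·665.64 = 67229.64
Southwest: (68−1)·6.3² = 67·39.69 = 2659.23
Northeast: (111−1)·22.7² = 110·515.29 = 56681.9
Numerator = 143332.09; denominator = Σ(nₕ−1) = 346.
s²ₚ = 143332.09/346 = 414.2546... → 414.25.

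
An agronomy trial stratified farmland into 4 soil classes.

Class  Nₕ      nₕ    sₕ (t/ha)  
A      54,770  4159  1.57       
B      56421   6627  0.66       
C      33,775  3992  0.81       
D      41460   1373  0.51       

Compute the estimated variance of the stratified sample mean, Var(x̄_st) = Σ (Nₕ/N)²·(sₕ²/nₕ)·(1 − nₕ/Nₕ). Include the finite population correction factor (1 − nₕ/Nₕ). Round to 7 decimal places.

N = 186426; Wₕ = Nₕ/N.
class A: (54770/186426)²·1.57²/4159·(1 − 4159/54770) = 0.0000472699
class B: (56421/186426)²·0.66²/6627·(1 − 6627/56421) = 0.0000053134
class C: (33775/186426)²·0.81²/3992·(1 − 3992/33775) = 0.0000047570
class D: (41460/186426)²·0.51²/1373·(1 − 1373/41460) = 0.0000090592
Sum = 0.0000663995 → 0.0000664.

0.0000664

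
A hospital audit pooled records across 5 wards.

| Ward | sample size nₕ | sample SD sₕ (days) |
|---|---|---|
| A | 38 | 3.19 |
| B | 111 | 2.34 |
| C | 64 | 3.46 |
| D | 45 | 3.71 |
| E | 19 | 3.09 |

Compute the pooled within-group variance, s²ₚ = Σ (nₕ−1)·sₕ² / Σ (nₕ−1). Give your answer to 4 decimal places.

9.2299

A: (38−1)·3.19² = 37·10.1761 = 376.5157
B: (111−1)·2.34² = 110·5.4756 = 602.316
C: (64−1)·3.46² = 63·11.9716 = 754.2108
D: (45−1)·3.71² = 44·13.7641 = 605.6204
E: (19−1)·3.09² = 18·9.5481 = 171.8658
Numerator = 2510.5287; denominator = Σ(nₕ−1) = 272.
s²ₚ = 2510.5287/272 = 9.229885... → 9.2299.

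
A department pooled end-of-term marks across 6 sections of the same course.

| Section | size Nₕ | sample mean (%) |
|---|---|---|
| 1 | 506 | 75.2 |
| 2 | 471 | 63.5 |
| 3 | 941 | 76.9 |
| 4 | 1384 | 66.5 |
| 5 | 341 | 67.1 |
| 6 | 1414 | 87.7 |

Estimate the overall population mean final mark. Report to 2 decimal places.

N = 5057; weights Wₕ = Nₕ/N = (0.1001, 0.0931, 0.1861, 0.2737, 0.0674, 0.2796).
x̄_st = Σ Wₕ·x̄ₕ = 0.1001·75.2 + 0.0931·63.5 + 0.1861·76.9 + 0.2737·66.5 + 0.0674·67.1 + 0.2796·87.7 ≈ 74.9946...
→ 74.99.

74.99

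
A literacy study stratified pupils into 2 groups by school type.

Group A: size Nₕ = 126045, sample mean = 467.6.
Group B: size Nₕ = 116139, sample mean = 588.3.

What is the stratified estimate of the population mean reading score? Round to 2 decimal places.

N = 242184; weights Wₕ = Nₕ/N = (0.5205, 0.4795).
x̄_st = Σ Wₕ·x̄ₕ = 0.5205·467.6 + 0.4795·588.3 ≈ 525.4815...
→ 525.48.

525.48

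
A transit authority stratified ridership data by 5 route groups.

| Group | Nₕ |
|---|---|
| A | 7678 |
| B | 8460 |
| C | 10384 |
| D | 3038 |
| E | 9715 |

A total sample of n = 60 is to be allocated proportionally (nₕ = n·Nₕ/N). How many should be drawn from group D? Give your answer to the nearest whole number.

Share of group D = 3038/39275 = 0.07735.
Allocate 60 × 0.07735 = 4.641... → 5.

5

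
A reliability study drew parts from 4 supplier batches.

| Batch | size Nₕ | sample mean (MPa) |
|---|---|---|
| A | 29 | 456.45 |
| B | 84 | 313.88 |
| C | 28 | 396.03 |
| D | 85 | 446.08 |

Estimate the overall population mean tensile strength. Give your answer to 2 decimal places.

392.07

x̄_st = (Σ Nₕx̄ₕ) / (Σ Nₕ) = (29·456.45 + 84·313.88 + 28·396.03 + 85·446.08) / 226
= 88608.61 / 226 = 392.0735... → 392.07.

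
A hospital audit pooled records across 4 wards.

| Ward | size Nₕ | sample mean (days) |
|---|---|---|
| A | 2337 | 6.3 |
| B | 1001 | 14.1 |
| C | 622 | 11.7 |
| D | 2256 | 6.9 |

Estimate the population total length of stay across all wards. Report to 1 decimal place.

Estimate total by summing Nₕ·x̄ₕ over strata.
2337·6.3 + 1001·14.1 + 622·11.7 + 2256·6.9 = 14723.1 + 14114.1 + 7277.4 + 15566.4 = 51681.0.

51681.0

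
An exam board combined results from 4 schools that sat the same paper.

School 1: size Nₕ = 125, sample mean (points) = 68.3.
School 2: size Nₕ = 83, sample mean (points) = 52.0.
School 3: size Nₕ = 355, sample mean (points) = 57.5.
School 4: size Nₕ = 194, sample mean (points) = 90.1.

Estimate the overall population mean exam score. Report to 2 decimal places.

x̄_st = (Σ Nₕx̄ₕ) / (Σ Nₕ) = (125·68.3 + 83·52.0 + 355·57.5 + 194·90.1) / 757
= 50745.4 / 757 = 67.0349... → 67.03.

67.03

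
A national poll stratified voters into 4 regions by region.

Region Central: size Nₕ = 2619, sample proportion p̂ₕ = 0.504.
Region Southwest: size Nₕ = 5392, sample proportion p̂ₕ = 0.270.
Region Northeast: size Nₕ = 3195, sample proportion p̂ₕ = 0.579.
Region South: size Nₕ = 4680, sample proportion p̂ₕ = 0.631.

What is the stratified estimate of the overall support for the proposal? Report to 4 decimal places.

0.4771

Wₕ = Nₕ/N with N = 15886: 0.1649, 0.3394, 0.2011, 0.2946.
p̂_st = 0.1649·0.504 + 0.3394·0.270 + 0.2011·0.579 + 0.2946·0.631 ≈ 0.477074... → 0.4771.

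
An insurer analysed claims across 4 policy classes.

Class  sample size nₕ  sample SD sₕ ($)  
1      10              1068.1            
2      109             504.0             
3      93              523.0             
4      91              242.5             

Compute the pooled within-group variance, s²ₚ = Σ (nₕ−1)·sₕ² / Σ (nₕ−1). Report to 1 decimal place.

227954.8

Degrees of freedom: 9 + 108 + 92 + 90 = 299.
Σ(nₕ−1)sₕ² = 9·1140837.61 + 108·254016 + 92·273529 + 90·58806.25 = 68158496.99.
s²ₚ = 68158496.99 / 299 = 227954.839... → 227954.8.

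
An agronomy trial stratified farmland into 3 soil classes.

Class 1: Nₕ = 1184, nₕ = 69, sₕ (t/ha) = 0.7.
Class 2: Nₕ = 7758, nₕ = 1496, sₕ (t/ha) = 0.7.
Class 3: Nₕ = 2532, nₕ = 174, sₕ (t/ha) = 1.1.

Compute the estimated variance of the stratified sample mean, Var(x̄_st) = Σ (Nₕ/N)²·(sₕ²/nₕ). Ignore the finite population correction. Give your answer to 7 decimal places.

N = 11474. Term for each stratum: Wₕ²sₕ²/nₕ.
Var(x̄_st) = 0.0000756172 + 0.0001497388 + 0.0003386366 = 0.0005639926 → 0.0005640.

0.0005640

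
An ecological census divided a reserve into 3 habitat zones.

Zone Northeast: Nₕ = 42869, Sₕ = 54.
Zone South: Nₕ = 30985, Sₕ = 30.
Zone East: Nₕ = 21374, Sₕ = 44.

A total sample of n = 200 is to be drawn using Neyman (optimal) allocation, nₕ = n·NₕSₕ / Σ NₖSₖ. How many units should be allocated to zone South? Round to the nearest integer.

44

Σ NₕSₕ = 42869·54 + 30985·30 + 21374·44 = 4184932.
Share for South: 929550/4184932 = 0.22212.
n_South = 200 × 0.22212 = 44.424... → 44.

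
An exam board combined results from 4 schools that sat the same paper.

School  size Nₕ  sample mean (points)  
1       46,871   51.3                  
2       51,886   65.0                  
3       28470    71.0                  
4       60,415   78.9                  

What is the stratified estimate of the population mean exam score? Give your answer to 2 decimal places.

x̄_st = (Σ Nₕx̄ₕ) / (Σ Nₕ) = (46871·51.3 + 51886·65.0 + 28470·71.0 + 60415·78.9) / 187642
= 12565185.8 / 187642 = 66.9636... → 66.96.

66.96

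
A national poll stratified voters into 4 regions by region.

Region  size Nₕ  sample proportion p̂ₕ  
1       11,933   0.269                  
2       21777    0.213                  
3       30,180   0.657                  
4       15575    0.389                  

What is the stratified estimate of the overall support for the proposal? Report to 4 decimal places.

Wₕ = Nₕ/N with N = 79465: 0.1502, 0.2740, 0.3798, 0.1960.
p̂_st = 0.1502·0.269 + 0.2740·0.213 + 0.3798·0.657 + 0.1960·0.389 ≈ 0.424532... → 0.4245.

0.4245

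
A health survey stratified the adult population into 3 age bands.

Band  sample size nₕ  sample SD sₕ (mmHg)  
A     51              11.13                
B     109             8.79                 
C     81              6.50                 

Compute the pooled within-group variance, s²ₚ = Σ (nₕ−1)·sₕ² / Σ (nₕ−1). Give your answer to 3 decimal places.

75.287

Degrees of freedom: 50 + 108 + 80 = 238.
Σ(nₕ−1)sₕ² = 50·123.8769 + 108·77.2641 + 80·42.25 = 17918.3678.
s²ₚ = 17918.3678 / 238 = 75.28726... → 75.287.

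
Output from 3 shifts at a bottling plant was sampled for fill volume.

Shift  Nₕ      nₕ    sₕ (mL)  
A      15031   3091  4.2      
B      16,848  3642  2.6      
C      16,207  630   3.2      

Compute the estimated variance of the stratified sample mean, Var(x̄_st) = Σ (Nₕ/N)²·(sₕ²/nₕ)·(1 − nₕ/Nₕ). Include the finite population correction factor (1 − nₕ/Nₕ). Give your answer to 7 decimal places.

0.0023962

N = 48086; Wₕ = Nₕ/N.
shift A: (15031/48086)²·4.2²/3091·(1 − 3091/15031) = 0.0004429498
shift B: (16848/48086)²·2.6²/3642·(1 − 3642/16848) = 0.0001786031
shift C: (16207/48086)²·3.2²/630·(1 − 630/16207) = 0.0017746330
Sum = 0.0023961859 → 0.0023962.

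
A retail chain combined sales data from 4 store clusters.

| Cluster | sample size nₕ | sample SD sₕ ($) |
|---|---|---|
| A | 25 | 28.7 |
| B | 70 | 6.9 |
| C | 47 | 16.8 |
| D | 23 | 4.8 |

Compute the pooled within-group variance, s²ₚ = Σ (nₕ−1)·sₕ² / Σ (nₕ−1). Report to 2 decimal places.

226.98

A: (25−1)·28.7² = 24·823.69 = 19768.56
B: (70−1)·6.9² = 69·47.61 = 3285.09
C: (47−1)·16.8² = 46·282.24 = 12983.04
D: (23−1)·4.8² = 22·23.04 = 506.88
Numerator = 36543.57; denominator = Σ(nₕ−1) = 161.
s²ₚ = 36543.57/161 = 226.9787... → 226.98.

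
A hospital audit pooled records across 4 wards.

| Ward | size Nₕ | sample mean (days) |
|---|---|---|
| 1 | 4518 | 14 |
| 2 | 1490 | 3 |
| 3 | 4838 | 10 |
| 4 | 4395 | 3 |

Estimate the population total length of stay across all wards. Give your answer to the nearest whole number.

Population total = Σ Nₕ·x̄ₕ (each stratum's size times its mean).
4518·14 + 1490·3 + 4838·10 + 4395·3 = 63252 + 4470 + 48380 + 13185 = 129287.

129287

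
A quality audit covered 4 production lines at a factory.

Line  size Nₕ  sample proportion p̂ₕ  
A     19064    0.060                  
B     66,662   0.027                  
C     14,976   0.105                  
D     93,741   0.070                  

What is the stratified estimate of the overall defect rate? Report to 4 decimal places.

0.0570

Wₕ = Nₕ/N with N = 194443: 0.0980, 0.3428, 0.0770, 0.4821.
p̂_st = 0.0980·0.060 + 0.3428·0.027 + 0.0770·0.105 + 0.4821·0.070 ≈ 0.056973... → 0.0570.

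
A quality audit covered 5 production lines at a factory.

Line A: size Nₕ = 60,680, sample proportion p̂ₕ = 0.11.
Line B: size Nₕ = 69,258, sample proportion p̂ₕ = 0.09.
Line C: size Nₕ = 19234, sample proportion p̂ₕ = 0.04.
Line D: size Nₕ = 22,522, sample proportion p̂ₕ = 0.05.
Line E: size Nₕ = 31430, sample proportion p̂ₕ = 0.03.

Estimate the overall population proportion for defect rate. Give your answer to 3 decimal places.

0.078

N = 60680 + 69258 + 19234 + 22522 + 31430 = 203124.
Overall proportion = Σ (Nₕ/N)·p̂ₕ.
Σ Nₕp̂ₕ = 6674.8 + 6233.22 + 769.36 + 1126.1 + 942.9 = 15746.38.
15746.38 / 203124 = 0.07752... → 0.078.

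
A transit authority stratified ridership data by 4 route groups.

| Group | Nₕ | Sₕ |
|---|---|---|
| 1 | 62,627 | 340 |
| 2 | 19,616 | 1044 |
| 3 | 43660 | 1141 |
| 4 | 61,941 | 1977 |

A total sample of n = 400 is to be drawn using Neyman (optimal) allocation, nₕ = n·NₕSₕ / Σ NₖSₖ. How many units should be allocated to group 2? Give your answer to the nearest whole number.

Σ NₕSₕ = 62627·340 + 19616·1044 + 43660·1141 + 61941·1977 = 214045701.
Share for 2: 20479104/214045701 = 0.09568.
n_2 = 400 × 0.09568 = 38.271... → 38.

38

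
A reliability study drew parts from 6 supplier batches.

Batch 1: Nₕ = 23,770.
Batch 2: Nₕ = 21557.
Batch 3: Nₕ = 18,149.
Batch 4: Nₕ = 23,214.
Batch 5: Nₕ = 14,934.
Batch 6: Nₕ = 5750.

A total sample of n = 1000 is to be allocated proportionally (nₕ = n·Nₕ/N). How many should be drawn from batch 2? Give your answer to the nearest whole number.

201

Share of batch 2 = 21557/107374 = 0.20077.
Allocate 1000 × 0.20077 = 200.766... → 201.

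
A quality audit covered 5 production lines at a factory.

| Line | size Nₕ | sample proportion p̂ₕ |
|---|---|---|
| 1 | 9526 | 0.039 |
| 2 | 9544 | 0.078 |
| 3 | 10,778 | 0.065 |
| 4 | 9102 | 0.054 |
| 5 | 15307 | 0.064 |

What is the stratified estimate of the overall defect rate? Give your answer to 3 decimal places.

0.061

Wₕ = Nₕ/N with N = 54257: 0.1756, 0.1759, 0.1986, 0.1678, 0.2821.
p̂_st = 0.1756·0.039 + 0.1759·0.078 + 0.1986·0.065 + 0.1678·0.054 + 0.2821·0.064 ≈ 0.06059... → 0.061.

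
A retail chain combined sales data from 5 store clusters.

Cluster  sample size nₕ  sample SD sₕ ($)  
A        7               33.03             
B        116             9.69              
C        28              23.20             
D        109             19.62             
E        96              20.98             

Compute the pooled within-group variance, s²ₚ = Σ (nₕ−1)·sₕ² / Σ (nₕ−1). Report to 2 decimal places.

328.39

Degrees of freedom: 6 + 115 + 27 + 108 + 95 = 351.
Σ(nₕ−1)sₕ² = 6·1090.9809 + 115·93.8961 + 27·538.24 + 108·384.9444 + 95·440.1604 = 115265.6501.
s²ₚ = 115265.6501 / 351 = 328.3922... → 328.39.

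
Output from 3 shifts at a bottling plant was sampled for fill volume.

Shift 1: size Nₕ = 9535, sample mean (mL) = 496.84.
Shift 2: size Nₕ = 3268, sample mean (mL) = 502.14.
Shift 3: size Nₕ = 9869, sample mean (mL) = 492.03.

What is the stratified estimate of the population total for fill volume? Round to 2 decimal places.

Population total = Σ Nₕ·x̄ₕ (each stratum's size times its mean).
9535·496.84 + 3268·502.14 + 9869·492.03 = 4737369.4 + 1640993.52 + 4855844.07 = 11234206.99.

11234206.99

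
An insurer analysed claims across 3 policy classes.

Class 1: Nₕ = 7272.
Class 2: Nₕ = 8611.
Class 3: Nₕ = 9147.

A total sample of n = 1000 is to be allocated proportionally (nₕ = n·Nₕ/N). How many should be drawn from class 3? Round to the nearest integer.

N = 7272 + 8611 + 9147 = 25030.
n_3 = 1000·9147/25030 = 365.441... → 365.

365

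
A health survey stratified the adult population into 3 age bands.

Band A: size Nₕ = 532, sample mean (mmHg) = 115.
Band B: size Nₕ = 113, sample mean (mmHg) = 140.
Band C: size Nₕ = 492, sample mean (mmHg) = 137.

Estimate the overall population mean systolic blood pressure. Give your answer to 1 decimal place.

N = 1137; weights Wₕ = Nₕ/N = (0.4679, 0.0994, 0.4327).
x̄_st = Σ Wₕ·x̄ₕ = 0.4679·115 + 0.0994·140 + 0.4327·137 ≈ 127.004...
→ 127.0.

127.0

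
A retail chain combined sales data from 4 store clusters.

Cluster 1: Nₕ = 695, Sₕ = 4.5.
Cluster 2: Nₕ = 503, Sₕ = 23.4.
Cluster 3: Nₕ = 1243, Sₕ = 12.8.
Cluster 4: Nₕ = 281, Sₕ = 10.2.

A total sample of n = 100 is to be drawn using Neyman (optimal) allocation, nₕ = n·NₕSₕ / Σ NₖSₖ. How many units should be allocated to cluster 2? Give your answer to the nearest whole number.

1: NₕSₕ = 695·4.5 = 3127.5
2: NₕSₕ = 503·23.4 = 11770.2
3: NₕSₕ = 1243·12.8 = 15910.4
4: NₕSₕ = 281·10.2 = 2866.2
Σ NₕSₕ = 33674.3.
n_2 = 100·11770.2/33674.3 = 34.953... → 35.

35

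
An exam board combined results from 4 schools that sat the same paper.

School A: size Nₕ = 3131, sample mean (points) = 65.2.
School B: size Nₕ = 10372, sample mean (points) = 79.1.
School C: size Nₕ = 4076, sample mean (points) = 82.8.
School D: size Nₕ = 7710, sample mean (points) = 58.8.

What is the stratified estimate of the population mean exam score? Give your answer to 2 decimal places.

x̄_st = (Σ Nₕx̄ₕ) / (Σ Nₕ) = (3131·65.2 + 10372·79.1 + 4076·82.8 + 7710·58.8) / 25289
= 1815407.2 / 25289 = 71.7864... → 71.79.

71.79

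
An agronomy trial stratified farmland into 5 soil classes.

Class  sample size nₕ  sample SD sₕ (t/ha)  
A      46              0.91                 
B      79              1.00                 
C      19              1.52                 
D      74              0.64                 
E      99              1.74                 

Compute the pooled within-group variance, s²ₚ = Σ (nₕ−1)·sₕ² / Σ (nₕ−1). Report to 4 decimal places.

A: (46−1)·0.91² = 45·0.8281 = 37.2645
B: (79−1)·1.00² = 78·1 = 78
C: (19−1)·1.52² = 18·2.3104 = 41.5872
D: (74−1)·0.64² = 73·0.4096 = 29.9008
E: (99−1)·1.74² = 98·3.0276 = 296.7048
Numerator = 483.4573; denominator = Σ(nₕ−1) = 312.
s²ₚ = 483.4573/312 = 1.549543... → 1.5495.

1.5495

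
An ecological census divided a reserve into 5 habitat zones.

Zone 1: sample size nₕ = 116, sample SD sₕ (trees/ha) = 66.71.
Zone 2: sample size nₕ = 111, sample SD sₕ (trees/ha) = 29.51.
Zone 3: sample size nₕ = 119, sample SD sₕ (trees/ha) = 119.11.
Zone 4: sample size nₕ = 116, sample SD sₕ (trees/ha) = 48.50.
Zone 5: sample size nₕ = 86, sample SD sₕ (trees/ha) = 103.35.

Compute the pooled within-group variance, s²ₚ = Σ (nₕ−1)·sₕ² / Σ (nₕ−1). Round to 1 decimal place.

6372.1

1: (116−1)·66.71² = 115·4450.2241 = 511775.7715
2: (111−1)·29.51² = 110·870.8401 = 95792.411
3: (119−1)·119.11² = 118·14187.1921 = 1674088.6678
4: (116−1)·48.50² = 115·2352.25 = 270508.75
5: (86−1)·103.35² = 85·10681.2225 = 907903.9125
Numerator = 3460069.5128; denominator = Σ(nₕ−1) = 543.
s²ₚ = 3460069.5128/543 = 6372.135... → 6372.1.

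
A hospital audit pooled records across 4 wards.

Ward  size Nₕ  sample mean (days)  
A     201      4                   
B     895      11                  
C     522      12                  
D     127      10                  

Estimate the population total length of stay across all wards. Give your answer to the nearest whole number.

18183

Estimate total by summing Nₕ·x̄ₕ over strata.
201·4 + 895·11 + 522·12 + 127·10 = 804 + 9845 + 6264 + 1270 = 18183.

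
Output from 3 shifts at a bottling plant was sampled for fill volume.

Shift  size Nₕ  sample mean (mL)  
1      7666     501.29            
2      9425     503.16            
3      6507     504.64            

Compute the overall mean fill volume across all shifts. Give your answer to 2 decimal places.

x̄_st = (Σ Nₕx̄ₕ) / (Σ Nₕ) = (7666·501.29 + 9425·503.16 + 6507·504.64) / 23598
= 11868864.62 / 23598 = 502.9606... → 502.96.

502.96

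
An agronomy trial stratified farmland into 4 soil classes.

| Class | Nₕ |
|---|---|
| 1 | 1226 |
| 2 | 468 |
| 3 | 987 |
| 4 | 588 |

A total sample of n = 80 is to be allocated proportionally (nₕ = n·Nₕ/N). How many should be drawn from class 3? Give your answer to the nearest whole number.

N = 1226 + 468 + 987 + 588 = 3269.
n_3 = 80·987/3269 = 24.154... → 24.

24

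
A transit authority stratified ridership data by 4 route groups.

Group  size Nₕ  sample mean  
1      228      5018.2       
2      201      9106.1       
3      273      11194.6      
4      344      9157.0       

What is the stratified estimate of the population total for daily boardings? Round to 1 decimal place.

9180609.5

1: 228·5018.2 = 1144149.6
2: 201·9106.1 = 1830326.1
3: 273·11194.6 = 3056125.8
4: 344·9157.0 = 3150008
τ̂ = Σ Nₕx̄ₕ = 9180609.5.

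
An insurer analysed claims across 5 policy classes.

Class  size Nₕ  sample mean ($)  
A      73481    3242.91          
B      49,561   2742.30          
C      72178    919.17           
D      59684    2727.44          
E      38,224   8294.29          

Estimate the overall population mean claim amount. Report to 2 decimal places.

x̄_st = (Σ Nₕx̄ₕ) / (Σ Nₕ) = (73481·3242.91 + 49561·2742.30 + 72178·919.17 + 59684·2727.44 + 38224·8294.29) / 293128
= 920372722.19 / 293128 = 3139.8322... → 3139.83.

3139.83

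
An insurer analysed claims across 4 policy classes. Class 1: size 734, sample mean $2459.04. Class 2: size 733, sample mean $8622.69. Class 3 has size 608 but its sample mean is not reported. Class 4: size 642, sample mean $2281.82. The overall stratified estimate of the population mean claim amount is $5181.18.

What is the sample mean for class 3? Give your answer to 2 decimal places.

7379.89

Σ Nₕx̄ₕ = N·μ, so 608·x̄_3 = 2717·5181.18 − (734·2459.04 + 733·8622.69 + 642·2281.82).
= 14077266.06 − 9590295.57 = 4486970.49.
x̄_3 = 4486970.49 / 608 = 7379.8857... → 7379.89.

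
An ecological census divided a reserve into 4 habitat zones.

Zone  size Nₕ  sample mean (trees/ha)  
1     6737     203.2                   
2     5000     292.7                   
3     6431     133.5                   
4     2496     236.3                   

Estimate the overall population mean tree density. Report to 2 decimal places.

N = 20664; weights Wₕ = Nₕ/N = (0.3260, 0.2420, 0.3112, 0.1208).
x̄_st = Σ Wₕ·x̄ₕ = 0.3260·203.2 + 0.2420·292.7 + 0.3112·133.5 + 0.1208·236.3 ≈ 207.1623...
→ 207.16.

207.16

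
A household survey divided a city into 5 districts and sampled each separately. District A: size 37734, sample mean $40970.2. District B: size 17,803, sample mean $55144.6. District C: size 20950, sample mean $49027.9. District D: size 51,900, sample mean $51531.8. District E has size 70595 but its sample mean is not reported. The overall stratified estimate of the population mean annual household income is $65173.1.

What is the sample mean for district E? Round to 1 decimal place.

Σ Nₕx̄ₕ = N·μ, so 70595·x̄_E = 198982·65173.1 − (37734·40970.2 + 17803·55144.6 + 20950·49027.9 + 51900·51531.8).
= 12968273784.2 − 6229343765.6 = 6738930018.6.
x̄_E = 6738930018.6 / 70595 = 95459.027... → 95459.0.

95459.0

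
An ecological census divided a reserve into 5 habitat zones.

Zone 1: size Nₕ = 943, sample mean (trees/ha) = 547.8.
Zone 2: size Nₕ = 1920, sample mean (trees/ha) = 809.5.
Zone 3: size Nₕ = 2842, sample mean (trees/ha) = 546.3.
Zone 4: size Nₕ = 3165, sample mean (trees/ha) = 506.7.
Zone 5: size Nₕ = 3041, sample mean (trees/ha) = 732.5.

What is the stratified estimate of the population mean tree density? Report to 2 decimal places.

x̄_st = (Σ Nₕx̄ₕ) / (Σ Nₕ) = (943·547.8 + 1920·809.5 + 2842·546.3 + 3165·506.7 + 3041·732.5) / 11911
= 7454638 / 11911 = 625.8616... → 625.86.

625.86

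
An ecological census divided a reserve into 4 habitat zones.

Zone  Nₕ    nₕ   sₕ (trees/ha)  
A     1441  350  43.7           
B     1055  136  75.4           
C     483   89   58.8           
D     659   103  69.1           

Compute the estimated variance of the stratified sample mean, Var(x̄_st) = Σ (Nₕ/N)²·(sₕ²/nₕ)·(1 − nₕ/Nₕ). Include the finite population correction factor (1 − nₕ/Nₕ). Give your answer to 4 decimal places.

5.5524

N = 3638. Term for each stratum: Wₕ²sₕ²/nₕ·(1−nₕ/Nₕ).
Var(x̄_st) = 0.6481241 + 3.0622903 + 0.5585764 + 1.2833753 = 5.5523662 → 5.5524.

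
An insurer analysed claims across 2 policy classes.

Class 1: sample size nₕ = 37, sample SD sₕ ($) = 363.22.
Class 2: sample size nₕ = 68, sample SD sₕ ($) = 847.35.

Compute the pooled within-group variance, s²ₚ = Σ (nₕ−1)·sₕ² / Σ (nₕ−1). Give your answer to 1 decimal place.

Degrees of freedom: 36 + 67 = 103.
Σ(nₕ−1)sₕ² = 36·131928.7684 + 67·718002.0225 = 52855571.1699.
s²ₚ = 52855571.1699 / 103 = 513160.885... → 513160.9.

513160.9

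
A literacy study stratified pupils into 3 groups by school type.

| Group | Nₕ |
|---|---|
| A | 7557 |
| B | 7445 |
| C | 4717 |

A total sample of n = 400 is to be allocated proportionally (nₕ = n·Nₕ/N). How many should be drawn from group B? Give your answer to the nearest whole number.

Share of group B = 7445/19719 = 0.37755.
Allocate 400 × 0.37755 = 151.022... → 151.

151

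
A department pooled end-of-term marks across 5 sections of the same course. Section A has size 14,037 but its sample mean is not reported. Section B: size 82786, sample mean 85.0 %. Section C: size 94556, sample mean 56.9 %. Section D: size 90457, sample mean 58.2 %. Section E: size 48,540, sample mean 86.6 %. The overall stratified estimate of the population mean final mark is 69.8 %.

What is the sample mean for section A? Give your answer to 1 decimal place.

83.7

N = 14037 + 82786 + 94556 + 90457 + 48540 = 330376.
Overall total = μ·N = 69.8·330376 = 23060244.8.
Subtract the known strata: 82786·85.0 + 94556·56.9 + 90457·58.2 + 48540·86.6 = 21885207.8.
Remaining total for section A: 23060244.8 − 21885207.8 = 1175037.
Divide by its size: 1175037 / 14037 = 83.710... → 83.7.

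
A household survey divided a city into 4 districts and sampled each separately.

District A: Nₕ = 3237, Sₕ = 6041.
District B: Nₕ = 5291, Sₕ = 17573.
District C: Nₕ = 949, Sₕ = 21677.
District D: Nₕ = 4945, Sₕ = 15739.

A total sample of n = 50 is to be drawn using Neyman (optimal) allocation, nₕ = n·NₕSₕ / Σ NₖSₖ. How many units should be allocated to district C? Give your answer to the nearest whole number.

A: NₕSₕ = 3237·6041 = 19554717
B: NₕSₕ = 5291·17573 = 92978743
C: NₕSₕ = 949·21677 = 20571473
D: NₕSₕ = 4945·15739 = 77829355
Σ NₕSₕ = 210934288.
n_C = 50·20571473/210934288 = 4.876... → 5.

5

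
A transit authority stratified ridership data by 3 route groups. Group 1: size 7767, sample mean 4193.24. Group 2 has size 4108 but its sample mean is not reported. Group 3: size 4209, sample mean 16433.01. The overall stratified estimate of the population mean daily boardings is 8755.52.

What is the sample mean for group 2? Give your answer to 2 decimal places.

Σ Nₕx̄ₕ = N·μ, so 4108·x̄_2 = 16084·8755.52 − (7767·4193.24 + 4209·16433.01).
= 140823783.68 − 101735434.17 = 39088349.51.
x̄_2 = 39088349.51 / 4108 = 9515.1776... → 9515.18.

9515.18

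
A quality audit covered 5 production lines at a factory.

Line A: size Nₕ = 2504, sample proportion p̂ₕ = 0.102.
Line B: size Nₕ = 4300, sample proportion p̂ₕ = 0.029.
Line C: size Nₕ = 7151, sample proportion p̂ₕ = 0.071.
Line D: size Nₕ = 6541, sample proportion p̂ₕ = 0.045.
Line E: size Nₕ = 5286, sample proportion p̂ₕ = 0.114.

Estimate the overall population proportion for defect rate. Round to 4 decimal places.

0.0692

Wₕ = Nₕ/N with N = 25782: 0.0971, 0.1668, 0.2774, 0.2537, 0.2050.
p̂_st = 0.0971·0.102 + 0.1668·0.029 + 0.2774·0.071 + 0.2537·0.045 + 0.2050·0.114 ≈ 0.069226... → 0.0692.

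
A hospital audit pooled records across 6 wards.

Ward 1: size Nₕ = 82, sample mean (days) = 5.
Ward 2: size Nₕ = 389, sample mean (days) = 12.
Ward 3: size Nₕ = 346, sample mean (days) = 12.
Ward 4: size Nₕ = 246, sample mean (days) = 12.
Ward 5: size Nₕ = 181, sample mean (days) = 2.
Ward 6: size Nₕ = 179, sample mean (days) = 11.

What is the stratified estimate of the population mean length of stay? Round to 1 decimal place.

10.2

x̄_st = (Σ Nₕx̄ₕ) / (Σ Nₕ) = (82·5 + 389·12 + 346·12 + 246·12 + 181·2 + 179·11) / 1423
= 14513 / 1423 = 10.199... → 10.2.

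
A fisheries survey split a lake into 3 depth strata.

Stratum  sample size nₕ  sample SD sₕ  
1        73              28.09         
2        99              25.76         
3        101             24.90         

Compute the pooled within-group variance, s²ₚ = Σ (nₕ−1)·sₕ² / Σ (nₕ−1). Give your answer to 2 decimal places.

1: (73−1)·28.09² = 72·789.0481 = 56811.4632
2: (99−1)·25.76² = 98·663.5776 = 65030.6048
3: (101−1)·24.90² = 100·620.01 = 62001
Numerator = 183843.068; denominator = Σ(nₕ−1) = 270.
s²ₚ = 183843.068/270 = 680.9003... → 680.90.

680.90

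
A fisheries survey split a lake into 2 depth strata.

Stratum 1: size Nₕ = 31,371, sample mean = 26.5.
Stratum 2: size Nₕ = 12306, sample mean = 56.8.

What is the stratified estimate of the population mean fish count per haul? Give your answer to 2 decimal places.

35.04

N = 43677; weights Wₕ = Nₕ/N = (0.7182, 0.2818).
x̄_st = Σ Wₕ·x̄ₕ = 0.7182·26.5 + 0.2818·56.8 ≈ 35.0370...
→ 35.04.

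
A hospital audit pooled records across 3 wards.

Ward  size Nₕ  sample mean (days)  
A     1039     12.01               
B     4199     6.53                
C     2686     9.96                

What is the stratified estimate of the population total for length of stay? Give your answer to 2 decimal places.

A: 1039·12.01 = 12478.39
B: 4199·6.53 = 27419.47
C: 2686·9.96 = 26752.56
τ̂ = Σ Nₕx̄ₕ = 66650.42.

66650.42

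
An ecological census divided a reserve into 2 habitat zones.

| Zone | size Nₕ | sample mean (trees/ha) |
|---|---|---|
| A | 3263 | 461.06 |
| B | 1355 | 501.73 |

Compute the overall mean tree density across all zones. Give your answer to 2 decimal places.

N = 3263 + 1355 = 4618.
Overall mean = Σ (Nₕ/N)·x̄ₕ — weight by population share, not a simple average.
Σ Nₕx̄ₕ = 3263·461.06 + 1355·501.73 = 1504438.78 + 679844.15 = 2184282.93.
Divide by N: 2184282.93 / 4618 = 472.9933... → 472.99.

472.99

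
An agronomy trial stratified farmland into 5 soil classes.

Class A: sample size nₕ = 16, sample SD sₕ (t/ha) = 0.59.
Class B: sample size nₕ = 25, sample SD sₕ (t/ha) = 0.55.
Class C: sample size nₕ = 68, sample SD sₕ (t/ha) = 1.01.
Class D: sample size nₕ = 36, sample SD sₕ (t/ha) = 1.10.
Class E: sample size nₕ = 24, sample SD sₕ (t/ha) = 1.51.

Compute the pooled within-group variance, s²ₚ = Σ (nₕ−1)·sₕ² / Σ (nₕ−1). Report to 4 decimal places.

1.0709

A: (16−1)·0.59² = 15·0.3481 = 5.2215
B: (25−1)·0.55² = 24·0.3025 = 7.26
C: (68−1)·1.01² = 67·1.0201 = 68.3467
D: (36−1)·1.10² = 35·1.21 = 42.35
E: (24−1)·1.51² = 23·2.2801 = 52.4423
Numerator = 175.6205; denominator = Σ(nₕ−1) = 164.
s²ₚ = 175.6205/164 = 1.070857... → 1.0709.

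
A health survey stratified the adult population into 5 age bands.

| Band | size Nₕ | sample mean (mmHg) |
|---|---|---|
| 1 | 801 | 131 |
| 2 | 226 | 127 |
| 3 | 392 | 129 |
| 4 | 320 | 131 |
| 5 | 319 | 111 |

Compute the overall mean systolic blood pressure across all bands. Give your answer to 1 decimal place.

127.1

x̄_st = (Σ Nₕx̄ₕ) / (Σ Nₕ) = (801·131 + 226·127 + 392·129 + 320·131 + 319·111) / 2058
= 261530 / 2058 = 127.080... → 127.1.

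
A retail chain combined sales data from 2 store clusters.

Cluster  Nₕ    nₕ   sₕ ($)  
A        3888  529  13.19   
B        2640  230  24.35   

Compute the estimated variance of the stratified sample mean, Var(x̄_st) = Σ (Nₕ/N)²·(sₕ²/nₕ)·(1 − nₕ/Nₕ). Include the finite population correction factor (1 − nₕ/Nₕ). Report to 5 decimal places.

0.48567

N = 6528; Wₕ = Nₕ/N.
cluster A: (3888/6528)²·13.19²/529·(1 − 529/3888) = 0.10078825
cluster B: (2640/6528)²·24.35²/230·(1 − 230/2640) = 0.38488481
Sum = 0.48567306 → 0.48567.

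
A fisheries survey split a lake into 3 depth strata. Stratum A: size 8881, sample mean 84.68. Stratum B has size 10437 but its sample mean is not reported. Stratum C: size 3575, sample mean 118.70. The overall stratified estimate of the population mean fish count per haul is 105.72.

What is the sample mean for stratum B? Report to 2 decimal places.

119.18

N = 8881 + 10437 + 3575 = 22893.
Overall total = μ·N = 105.72·22893 = 2420247.96.
Subtract the known strata: 8881·84.68 + 3575·118.70 = 1176395.58.
Remaining total for stratum B: 2420247.96 − 1176395.58 = 1243852.38.
Divide by its size: 1243852.38 / 10437 = 119.1772... → 119.18.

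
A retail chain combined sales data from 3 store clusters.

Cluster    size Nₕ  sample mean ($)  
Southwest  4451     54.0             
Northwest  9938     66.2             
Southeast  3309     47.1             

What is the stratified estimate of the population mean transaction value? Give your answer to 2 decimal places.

N = 4451 + 9938 + 3309 = 17698.
Overall mean = Σ (Nₕ/N)·x̄ₕ — weight by population share, not a simple average.
Σ Nₕx̄ₕ = 4451·54.0 + 9938·66.2 + 3309·47.1 = 240354 + 657895.6 + 155853.9 = 1054103.5.
Divide by N: 1054103.5 / 17698 = 59.5606... → 59.56.

59.56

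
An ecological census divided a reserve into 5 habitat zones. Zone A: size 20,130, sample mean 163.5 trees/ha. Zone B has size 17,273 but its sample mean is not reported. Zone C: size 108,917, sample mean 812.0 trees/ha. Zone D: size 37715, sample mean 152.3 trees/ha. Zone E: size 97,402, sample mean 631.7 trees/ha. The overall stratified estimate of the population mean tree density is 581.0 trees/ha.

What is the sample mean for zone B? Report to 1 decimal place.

Σ Nₕx̄ₕ = N·μ, so 17273·x̄_B = 281437·581.0 − (20130·163.5 + 108917·812.0 + 37715·152.3 + 97402·631.7).
= 163514897 − 159004696.9 = 4510200.1.
x̄_B = 4510200.1 / 17273 = 261.113... → 261.1.

261.1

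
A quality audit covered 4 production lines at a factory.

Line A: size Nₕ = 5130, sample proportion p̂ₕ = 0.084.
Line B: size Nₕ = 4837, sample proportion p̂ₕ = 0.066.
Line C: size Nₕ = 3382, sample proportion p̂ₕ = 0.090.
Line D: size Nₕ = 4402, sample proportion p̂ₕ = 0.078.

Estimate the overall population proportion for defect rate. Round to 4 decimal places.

Wₕ = Nₕ/N with N = 17751: 0.2890, 0.2725, 0.1905, 0.2480.
p̂_st = 0.2890·0.084 + 0.2725·0.066 + 0.1905·0.090 + 0.2480·0.078 ≈ 0.078750... → 0.0788.

0.0788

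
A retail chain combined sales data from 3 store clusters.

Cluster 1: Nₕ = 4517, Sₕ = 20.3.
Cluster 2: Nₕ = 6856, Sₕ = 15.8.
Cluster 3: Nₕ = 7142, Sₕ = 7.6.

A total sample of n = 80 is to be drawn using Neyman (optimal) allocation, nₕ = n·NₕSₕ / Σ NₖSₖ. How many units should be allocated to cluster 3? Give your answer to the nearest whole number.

Σ NₕSₕ = 4517·20.3 + 6856·15.8 + 7142·7.6 = 254299.1.
Share for 3: 54279.2/254299.1 = 0.21345.
n_3 = 80 × 0.21345 = 17.076... → 17.

17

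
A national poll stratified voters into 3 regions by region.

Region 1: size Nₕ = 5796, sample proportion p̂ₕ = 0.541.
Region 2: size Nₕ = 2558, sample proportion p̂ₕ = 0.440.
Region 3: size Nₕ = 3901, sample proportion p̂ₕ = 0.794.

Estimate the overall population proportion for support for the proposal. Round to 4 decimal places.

N = 5796 + 2558 + 3901 = 12255.
Overall proportion = Σ (Nₕ/N)·p̂ₕ.
Σ Nₕp̂ₕ = 3135.636 + 1125.52 + 3097.394 = 7358.55.
7358.55 / 12255 = 0.600453... → 0.6005.

0.6005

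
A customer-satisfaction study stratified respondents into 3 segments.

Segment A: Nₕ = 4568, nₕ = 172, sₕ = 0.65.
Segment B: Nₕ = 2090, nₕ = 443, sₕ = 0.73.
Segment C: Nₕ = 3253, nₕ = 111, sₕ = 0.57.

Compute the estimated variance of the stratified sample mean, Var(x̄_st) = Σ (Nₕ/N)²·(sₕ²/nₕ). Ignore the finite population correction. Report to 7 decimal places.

0.0008906

N = 9911; Wₕ = Nₕ/N.
segment A: (4568/9911)²·0.65²/172 = 0.0005218137
segment B: (2090/9911)²·0.73²/443 = 0.0000534933
segment C: (3253/9911)²·0.57²/111 = 0.0003153261
Sum = 0.0008906332 → 0.0008906.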